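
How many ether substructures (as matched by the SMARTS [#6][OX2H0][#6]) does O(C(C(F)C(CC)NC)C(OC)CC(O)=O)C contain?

[#6][OX2H0][#6] is the SMARTS for an ether: an aliphatic oxygen bridging two carbons with no H on the oxygen.
The molecule carries 2 separate instances of a methoxy ether (-OCH3) meeting every constraint; each maps to a distinct set of atoms, giving 2 matches.

2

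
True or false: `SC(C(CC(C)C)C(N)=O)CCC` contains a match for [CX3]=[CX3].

False

The pattern [CX3]=[CX3] describes a non-aromatic C=C double bond between two sp2 carbons — an alkene.
The closest candidate here is an ethyl group (-CH2CH3), but its C-C bond is a single bond between CX4 carbons, not CX3=CX3. No other fragment satisfies the full query, so there is no match.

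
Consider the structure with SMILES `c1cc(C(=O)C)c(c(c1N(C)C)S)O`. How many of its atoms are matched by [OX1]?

The query [OX1] means: aliphatic oxygen with one total connection — typically a carbonyl =O or an oxide.
Check the 14 heavy atoms by environment: 6× c (aromatic, X3) → no; 1× C (X3) → no; 1× O (X1) → match; 3× C (X4) → no; 1× S (X2) → no; 1× N (X3) → no; 1× O (X2) → no.
That gives 1 matching atom.

1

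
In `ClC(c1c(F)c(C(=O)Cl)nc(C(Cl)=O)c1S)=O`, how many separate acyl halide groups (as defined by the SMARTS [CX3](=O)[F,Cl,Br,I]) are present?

[CX3](=O)[F,Cl,Br,I] is the SMARTS for an acyl halide: a carbonyl carbon bonded to a halogen.
The molecule carries 3 separate instances of an acyl chloride (-C(=O)Cl) meeting every constraint; each maps to a distinct set of atoms, giving 3 matches.

3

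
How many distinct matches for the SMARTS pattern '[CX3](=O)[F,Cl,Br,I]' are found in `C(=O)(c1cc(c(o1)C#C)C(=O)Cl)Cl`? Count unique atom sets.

2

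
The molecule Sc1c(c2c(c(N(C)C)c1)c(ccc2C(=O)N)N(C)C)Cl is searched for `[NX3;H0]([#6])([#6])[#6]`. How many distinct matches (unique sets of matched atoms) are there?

2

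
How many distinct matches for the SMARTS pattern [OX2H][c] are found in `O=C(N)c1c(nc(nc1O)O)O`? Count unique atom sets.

[OX2H][c] is the SMARTS for a phenol: a hydroxyl oxygen attached to an aromatic carbon.
The molecule carries 3 separate instances of a hydroxyl group (-OH) meeting every constraint; each maps to a distinct set of atoms, giving 3 matches.

3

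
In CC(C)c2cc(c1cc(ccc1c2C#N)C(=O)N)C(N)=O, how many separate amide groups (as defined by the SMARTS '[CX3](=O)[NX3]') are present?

2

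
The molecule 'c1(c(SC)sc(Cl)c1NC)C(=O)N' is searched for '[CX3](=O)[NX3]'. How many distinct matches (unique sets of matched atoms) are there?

1

[CX3](=O)[NX3] is the SMARTS for an amide: a carbonyl carbon bonded to a trivalent nitrogen.
Exactly one fragment in the molecule meets all constraints, giving 1 match.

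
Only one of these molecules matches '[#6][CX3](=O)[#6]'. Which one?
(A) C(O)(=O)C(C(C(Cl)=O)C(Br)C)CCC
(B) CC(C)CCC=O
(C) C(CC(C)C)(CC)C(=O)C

C

[#6][CX3](=O)[#6] describes a carbonyl carbon (no H) flanked by two carbons (a ketone).
(A) has a carboxylic acid group (-C(=O)OH) but one neighbour of the carbonyl carbon is O, not C.
(B) has an aldehyde (-CHO) but the carbonyl carbon has H1, so it is not flanked by two carbons.
(C) contains an acetyl/ketone group (-C(=O)CH3), which satisfies every atom and bond constraint.
So the answer is (C).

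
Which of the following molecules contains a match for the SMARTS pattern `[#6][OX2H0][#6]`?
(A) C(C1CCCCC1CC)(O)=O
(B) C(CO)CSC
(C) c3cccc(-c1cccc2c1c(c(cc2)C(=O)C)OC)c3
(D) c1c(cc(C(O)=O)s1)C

C

[#6][OX2H0][#6] describes an aliphatic oxygen bridging two carbons with no H on the oxygen (an ether).
(A) has a carboxylic acid group (-C(=O)OH) but the -OH oxygen has H1; the =O is OX1, not OX2.
(B) has a hydroxyl group (-OH) but the oxygen has H1, not H0 bridging two carbons.
(C) contains a methoxy ether (-OCH3), which satisfies every atom and bond constraint.
(D) has a carboxylic acid group (-C(=O)OH) but the -OH oxygen has H1; the =O is OX1, not OX2.
So the answer is (C).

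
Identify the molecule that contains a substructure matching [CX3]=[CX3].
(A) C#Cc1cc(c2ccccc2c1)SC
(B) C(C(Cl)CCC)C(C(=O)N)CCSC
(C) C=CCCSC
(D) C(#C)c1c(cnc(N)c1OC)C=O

C

[CX3]=[CX3] describes a non-aromatic C=C double bond between two sp2 carbons (an alkene).
(A) has an ethynyl group (-C#CH) but the C-C bond is a triple bond, not a double bond.
(B) has an ethyl group (-CH2CH3) but its C-C bond is a single bond between CX4 carbons, not CX3=CX3.
(C) contains a vinyl group (-CH=CH2), which satisfies every atom and bond constraint.
(D) has an ethynyl group (-C#CH) but the C-C bond is a triple bond, not a double bond.
So the answer is (C).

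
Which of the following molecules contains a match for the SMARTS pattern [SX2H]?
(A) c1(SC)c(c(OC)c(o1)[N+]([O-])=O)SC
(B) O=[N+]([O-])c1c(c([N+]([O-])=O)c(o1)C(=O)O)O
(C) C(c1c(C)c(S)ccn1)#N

[SX2H] describes an aliphatic sulfur with two connections, one being H (a thiol).
(A) has a methylthio ether (-SCH3) but the sulfur has H0 (bonded to two carbons), not H1.
(B) has a hydroxyl group (-OH) but it is an -OH, not an -SH.
(C) contains a thiol (-SH), which satisfies every atom and bond constraint.
So the answer is (C).

C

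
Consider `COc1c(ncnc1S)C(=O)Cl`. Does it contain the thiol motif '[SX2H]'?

Yes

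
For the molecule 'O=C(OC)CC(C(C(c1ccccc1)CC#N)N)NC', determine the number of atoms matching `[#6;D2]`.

8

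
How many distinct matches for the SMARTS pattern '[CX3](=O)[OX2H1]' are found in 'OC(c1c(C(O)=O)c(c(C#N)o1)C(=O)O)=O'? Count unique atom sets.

3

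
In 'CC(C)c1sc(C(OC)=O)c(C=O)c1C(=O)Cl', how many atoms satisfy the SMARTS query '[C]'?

7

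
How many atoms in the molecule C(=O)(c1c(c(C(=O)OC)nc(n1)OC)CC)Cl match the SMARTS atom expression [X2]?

The query [X2] means: any atom with exactly two total connections (bonds + H).
Check the 17 heavy atoms by environment: 2× n (aromatic, X2) → match; 4× c (aromatic, X3) → no; 2× C (X3) → no; 2× O (X1) → no; 1× Cl (X1) → no; 2× O (X2) → match; 4× C (X4) → no.
Summing the matching environments: 2 + 2 = 4 matching atoms.

4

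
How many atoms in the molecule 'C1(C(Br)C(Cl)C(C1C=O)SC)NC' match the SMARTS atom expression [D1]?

The query [D1] means: atom with exactly one heavy-atom neighbour (degree 1).
Check the 13 heavy atoms by environment: 5× C (D3) → no; 1× Br (D1) → match; 1× S (D2) → no; 2× C (D1) → match; 1× Cl (D1) → match; 1× C (D2) → no; 1× O (D1) → match; 1× N (D2) → no.
Summing the matching environments: 1 + 2 + 1 + 1 = 5 matching atoms.

5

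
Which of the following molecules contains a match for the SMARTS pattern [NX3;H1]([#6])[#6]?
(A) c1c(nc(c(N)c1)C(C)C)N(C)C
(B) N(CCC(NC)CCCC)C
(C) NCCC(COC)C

B

[NX3;H1]([#6])[#6] describes a trivalent nitrogen with one H, bonded to two carbons (a secondary amine).
(A) has a dimethylamino group (-N(CH3)2) but the nitrogen has H0, not H1.
(B) contains an N-methylamino group (-NHCH3), which satisfies every atom and bond constraint.
(C) has a primary amino group (-NH2) but the nitrogen has H2 and only one carbon neighbour.
So the answer is (B).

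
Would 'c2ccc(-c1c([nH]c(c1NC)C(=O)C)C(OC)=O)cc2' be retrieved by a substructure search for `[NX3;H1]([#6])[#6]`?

Yes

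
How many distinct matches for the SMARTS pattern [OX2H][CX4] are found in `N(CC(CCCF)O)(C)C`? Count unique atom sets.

1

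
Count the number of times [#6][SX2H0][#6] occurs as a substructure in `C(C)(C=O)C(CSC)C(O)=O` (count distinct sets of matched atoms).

[#6][SX2H0][#6] is the SMARTS for a thioether: an aliphatic sulfur bridging two carbons with no H on the sulfur.
Exactly one fragment in the molecule meets all constraints, giving 1 match.

1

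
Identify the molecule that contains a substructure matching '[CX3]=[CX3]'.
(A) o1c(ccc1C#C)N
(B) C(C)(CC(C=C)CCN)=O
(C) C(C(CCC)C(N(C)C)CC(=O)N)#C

B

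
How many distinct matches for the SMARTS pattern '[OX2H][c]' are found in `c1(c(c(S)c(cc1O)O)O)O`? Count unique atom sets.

4

[OX2H][c] is the SMARTS for a phenol: a hydroxyl oxygen attached to an aromatic carbon.
The molecule carries 4 separate instances of a hydroxyl group (-OH) meeting every constraint; each maps to a distinct set of atoms, giving 4 matches.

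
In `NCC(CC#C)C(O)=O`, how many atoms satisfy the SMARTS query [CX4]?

3

The query [CX4] means: C with X4: aliphatic carbon with exactly 4 total connections (bonds + H).
Check the 9 heavy atoms by environment: 3× C (X4) → match; 1× N (X3) → no; 1× C (X3) → no; 1× O (X1) → no; 1× O (X2) → no; 2× C (X2) → no.
That gives 3 matching atoms.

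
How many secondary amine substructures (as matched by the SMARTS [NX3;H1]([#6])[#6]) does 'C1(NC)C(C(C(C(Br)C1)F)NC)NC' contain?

3

[NX3;H1]([#6])[#6] is the SMARTS for a secondary amine: a trivalent nitrogen with one H, bonded to two carbons.
The molecule carries 3 separate instances of an N-methylamino group (-NHCH3) meeting every constraint; each maps to a distinct set of atoms, giving 3 matches.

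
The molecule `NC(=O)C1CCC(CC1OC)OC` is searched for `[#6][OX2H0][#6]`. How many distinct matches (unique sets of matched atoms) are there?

2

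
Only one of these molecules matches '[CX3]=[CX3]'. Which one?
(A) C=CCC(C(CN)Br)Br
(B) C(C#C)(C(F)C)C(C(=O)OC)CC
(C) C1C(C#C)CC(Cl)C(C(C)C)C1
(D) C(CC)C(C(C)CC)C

A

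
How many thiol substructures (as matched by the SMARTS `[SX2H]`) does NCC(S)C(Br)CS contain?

2

[SX2H] is the SMARTS for a thiol: an aliphatic sulfur with two connections, one being H.
The molecule carries 2 separate instances of a thiol (-SH) meeting every constraint; each maps to a distinct set of atoms, giving 2 matches.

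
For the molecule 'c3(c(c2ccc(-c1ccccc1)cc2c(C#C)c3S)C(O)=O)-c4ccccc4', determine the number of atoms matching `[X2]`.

Check the 28 heavy atoms by environment: 22× c (aromatic, X3) → no; 1× S (X2) → match; 2× C (X2) → match; 1× C (X3) → no; 1× O (X1) → no; 1× O (X2) → match.
Summing the matching environments: 1 + 2 + 1 = 4 matching atoms.

4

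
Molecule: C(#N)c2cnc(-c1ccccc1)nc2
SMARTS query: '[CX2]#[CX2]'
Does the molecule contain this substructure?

No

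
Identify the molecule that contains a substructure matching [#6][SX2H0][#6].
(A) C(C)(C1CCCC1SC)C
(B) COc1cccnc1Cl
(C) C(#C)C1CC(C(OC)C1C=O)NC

[#6][SX2H0][#6] describes an aliphatic sulfur bridging two carbons with no H on the sulfur (a thioether).
(A) contains a methylthio ether (-SCH3), which satisfies every atom and bond constraint.
(B) has a methoxy ether (-OCH3) but the bridging atom is O, not S.
(C) has a methoxy ether (-OCH3) but the bridging atom is O, not S.
So the answer is (A).

A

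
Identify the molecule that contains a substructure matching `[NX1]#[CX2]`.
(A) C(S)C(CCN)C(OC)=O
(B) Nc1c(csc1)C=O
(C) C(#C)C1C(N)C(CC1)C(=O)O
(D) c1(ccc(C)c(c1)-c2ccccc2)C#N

D

[NX1]#[CX2] describes a nitrogen triple-bonded to a two-connected carbon (a nitrile).
(A) has a primary amino group (-NH2) but the nitrogen is NX3 (three connections), not NX1 triple-bonded.
(B) has a primary amino group (-NH2) but the nitrogen is NX3 (three connections), not NX1 triple-bonded.
(C) has a primary amino group (-NH2) but the nitrogen is NX3 (three connections), not NX1 triple-bonded.
(D) contains a nitrile (-C#N), which satisfies every atom and bond constraint.
So the answer is (D).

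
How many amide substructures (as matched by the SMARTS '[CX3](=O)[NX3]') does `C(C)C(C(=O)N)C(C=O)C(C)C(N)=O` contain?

2

[CX3](=O)[NX3] is the SMARTS for an amide: a carbonyl carbon bonded to a trivalent nitrogen.
The molecule carries 2 separate instances of a primary amide (-C(=O)NH2) meeting every constraint; each maps to a distinct set of atoms, giving 2 matches.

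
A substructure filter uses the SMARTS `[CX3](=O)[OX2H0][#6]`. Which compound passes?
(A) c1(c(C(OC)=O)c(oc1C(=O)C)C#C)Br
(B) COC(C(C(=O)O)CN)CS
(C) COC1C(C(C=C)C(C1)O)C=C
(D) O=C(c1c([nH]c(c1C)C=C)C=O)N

A

[CX3](=O)[OX2H0][#6] describes a carbonyl carbon bonded to an oxygen that is itself bonded to carbon (no H on that O) (an ester).
(A) contains a methyl-ester group (-C(=O)OCH3), which satisfies every atom and bond constraint.
(B) has a methoxy ether (-OCH3) but the ether oxygen is not adjacent to a C=O carbon.
(C) has a methoxy ether (-OCH3) but the ether oxygen is not adjacent to a C=O carbon.
(D) has a primary amide (-C(=O)NH2) but the carbonyl is bonded to N, not to an O-C linkage.
So the answer is (A).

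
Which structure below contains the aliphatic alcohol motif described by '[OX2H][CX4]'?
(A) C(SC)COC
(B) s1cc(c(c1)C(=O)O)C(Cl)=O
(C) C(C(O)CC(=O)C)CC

[OX2H][CX4] describes a hydroxyl oxygen bound to an sp3 (X4) carbon (an aliphatic alcohol).
(A) has a methoxy ether (-OCH3) but the oxygen has H0 (ether), not H1.
(B) has a carboxylic acid group (-C(=O)OH) but the -OH is on a CX3 carbonyl carbon, not a CX4 carbon.
(C) contains a hydroxyl group (-OH), which satisfies every atom and bond constraint.
So the answer is (C).

C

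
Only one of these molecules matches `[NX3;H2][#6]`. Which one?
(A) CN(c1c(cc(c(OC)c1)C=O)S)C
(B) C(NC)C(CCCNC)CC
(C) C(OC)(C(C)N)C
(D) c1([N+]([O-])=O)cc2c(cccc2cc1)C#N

[NX3;H2][#6] describes a trivalent nitrogen with two H attached to carbon (a primary amine).
(A) has a dimethylamino group (-N(CH3)2) but the nitrogen has H0, not H2.
(B) has an N-methylamino group (-NHCH3) but the nitrogen bears two carbons and only one H (H1), not H2.
(C) contains a primary amino group (-NH2), which satisfies every atom and bond constraint.
(D) has a nitro group (-[N+](=O)[O-]) but the nitrogen is [N+] with no H, not NX3H2.
So the answer is (C).

C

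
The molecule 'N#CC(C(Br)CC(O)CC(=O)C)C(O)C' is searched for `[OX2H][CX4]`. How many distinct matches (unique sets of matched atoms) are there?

[OX2H][CX4] is the SMARTS for an aliphatic alcohol: a hydroxyl oxygen bound to an sp3 (X4) carbon.
The molecule carries 2 separate instances of a hydroxyl group (-OH) meeting every constraint; each maps to a distinct set of atoms, giving 2 matches.

2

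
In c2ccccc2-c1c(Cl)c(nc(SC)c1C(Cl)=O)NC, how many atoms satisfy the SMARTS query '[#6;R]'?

The query [#6;R] means: carbon that is part of a ring.
Check the 20 heavy atoms by environment: 1× n (aromatic, in 6-ring) → no; 11× c (aromatic, in 6-ring) → match; 3× C (acyclic) → no; 1× O (acyclic) → no; 2× Cl (acyclic) → no; 1× S (acyclic) → no; 1× N (acyclic) → no.
That gives 11 matching atoms.

11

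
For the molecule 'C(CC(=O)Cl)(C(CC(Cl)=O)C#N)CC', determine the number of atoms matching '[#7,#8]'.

3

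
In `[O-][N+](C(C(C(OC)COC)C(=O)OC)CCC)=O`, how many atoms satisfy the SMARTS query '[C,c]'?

11

Check the 18 heavy atoms by environment: 11× C → match; 5× O → no; 1× N (charge +1) → no; 1× O (charge -1) → no.
That gives 11 matching atoms.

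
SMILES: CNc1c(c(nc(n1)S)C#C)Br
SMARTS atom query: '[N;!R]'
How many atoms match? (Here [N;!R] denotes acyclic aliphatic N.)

1

The query [N;!R] means: aliphatic nitrogen not in a ring.
Check the 12 heavy atoms by environment: 2× n (aromatic, in 6-ring) → no; 4× c (aromatic, in 6-ring) → no; 1× S (acyclic) → no; 1× Br (acyclic) → no; 3× C (acyclic) → no; 1× N (acyclic) → match.
That gives 1 matching atom.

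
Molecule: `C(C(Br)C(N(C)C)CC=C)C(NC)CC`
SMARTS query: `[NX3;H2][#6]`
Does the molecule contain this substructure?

No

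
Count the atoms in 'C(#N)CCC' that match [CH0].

1

The query [CH0] means: aliphatic carbon with no attached hydrogen.
Check the 5 heavy atoms by environment: 2× C (H2) → no; 1× C (H3) → no; 1× C (H0) → match; 1× N (H0) → no.
That gives 1 matching atom.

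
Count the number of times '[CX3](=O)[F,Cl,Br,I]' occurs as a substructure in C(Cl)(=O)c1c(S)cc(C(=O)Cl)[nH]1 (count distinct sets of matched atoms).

2

[CX3](=O)[F,Cl,Br,I] is the SMARTS for an acyl halide: a carbonyl carbon bonded to a halogen.
The molecule carries 2 separate instances of an acyl chloride (-C(=O)Cl) meeting every constraint; each maps to a distinct set of atoms, giving 2 matches.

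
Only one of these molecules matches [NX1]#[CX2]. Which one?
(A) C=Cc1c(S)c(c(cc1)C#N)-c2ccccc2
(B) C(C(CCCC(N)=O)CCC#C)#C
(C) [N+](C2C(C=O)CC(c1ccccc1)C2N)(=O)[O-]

A

[NX1]#[CX2] describes a nitrogen triple-bonded to a two-connected carbon (a nitrile).
(A) contains a nitrile (-C#N), which satisfies every atom and bond constraint.
(B) has a primary amide (-C(=O)NH2) but the nitrogen is NX3, not NX1.
(C) has a primary amino group (-NH2) but the nitrogen is NX3 (three connections), not NX1 triple-bonded.
So the answer is (A).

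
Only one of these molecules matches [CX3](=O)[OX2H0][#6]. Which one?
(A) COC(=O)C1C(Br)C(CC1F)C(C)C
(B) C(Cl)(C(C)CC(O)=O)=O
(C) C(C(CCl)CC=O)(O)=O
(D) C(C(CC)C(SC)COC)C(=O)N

[CX3](=O)[OX2H0][#6] describes a carbonyl carbon bonded to an oxygen that is itself bonded to carbon (no H on that O) (an ester).
(A) contains a methyl-ester group (-C(=O)OCH3), which satisfies every atom and bond constraint.
(B) has a carboxylic acid group (-C(=O)OH) but the singly-bonded O carries H (OX2H1, not H0).
(C) has a carboxylic acid group (-C(=O)OH) but the singly-bonded O carries H (OX2H1, not H0).
(D) has a primary amide (-C(=O)NH2) but the carbonyl is bonded to N, not to an O-C linkage.
So the answer is (A).

A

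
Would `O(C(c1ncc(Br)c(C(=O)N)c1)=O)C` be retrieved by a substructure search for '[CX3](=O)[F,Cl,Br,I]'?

No

The pattern [CX3](=O)[F,Cl,Br,I] describes a carbonyl carbon bonded to a halogen — an acyl halide.
The closest candidate here is a methyl-ester group (-C(=O)OCH3), but the carbonyl is bonded to -O-C, not to a halogen. No other fragment satisfies the full query, so there is no match.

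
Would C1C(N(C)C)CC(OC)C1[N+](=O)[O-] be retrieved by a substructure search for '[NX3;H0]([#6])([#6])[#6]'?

Yes

The pattern [NX3;H0]([#6])([#6])[#6] describes a trivalent nitrogen with no H, bonded to three carbons — a tertiary amine.
The molecule carries a dimethylamino group (-N(CH3)2), whose atoms satisfy every constraint of the query, so the pattern matches.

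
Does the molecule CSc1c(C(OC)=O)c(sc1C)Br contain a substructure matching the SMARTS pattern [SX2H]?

The pattern [SX2H] describes an aliphatic sulfur with two connections, one being H — a thiol.
The closest candidate here is a methylthio ether (-SCH3), but the sulfur has H0 (bonded to two carbons), not H1. No other fragment satisfies the full query, so there is no match.

No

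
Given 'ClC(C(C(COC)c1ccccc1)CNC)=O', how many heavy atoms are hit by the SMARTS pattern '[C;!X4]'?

The query [C;!X4] means: aliphatic carbon that does not have four total connections.
Check the 17 heavy atoms by environment: 6× C (X4) → no; 1× C (X3) → match; 1× O (X1) → no; 1× Cl (X1) → no; 6× c (aromatic, X3) → no; 1× O (X2) → no; 1× N (X3) → no.
That gives 1 matching atom.

1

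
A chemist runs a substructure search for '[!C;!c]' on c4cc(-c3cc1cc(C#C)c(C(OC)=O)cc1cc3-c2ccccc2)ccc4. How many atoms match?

2

Check the 28 heavy atoms by environment: 22× c (aromatic) → no; 4× C → no; 2× O → match.
That gives 2 matching atoms.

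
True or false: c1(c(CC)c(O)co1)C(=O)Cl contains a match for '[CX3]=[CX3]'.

False

The pattern [CX3]=[CX3] describes a non-aromatic C=C double bond between two sp2 carbons — an alkene.
The closest candidate here is an ethyl group (-CH2CH3), but its C-C bond is a single bond between CX4 carbons, not CX3=CX3. No other fragment satisfies the full query, so there is no match.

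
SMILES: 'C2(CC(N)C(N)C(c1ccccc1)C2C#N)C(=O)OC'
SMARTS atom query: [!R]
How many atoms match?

Check the 20 heavy atoms by environment: 6× C (in 6-ring) → no; 6× c (aromatic, in 6-ring) → no; 3× C (acyclic) → match; 3× N (acyclic) → match; 2× O (acyclic) → match.
Summing the matching environments: 3 + 3 + 2 = 8 matching atoms.

8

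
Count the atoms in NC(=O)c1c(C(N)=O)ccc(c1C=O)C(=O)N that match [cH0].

4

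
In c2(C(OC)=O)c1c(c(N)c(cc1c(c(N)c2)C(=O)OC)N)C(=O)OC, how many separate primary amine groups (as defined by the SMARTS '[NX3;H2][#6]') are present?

[NX3;H2][#6] is the SMARTS for a primary amine: a trivalent nitrogen with two H attached to carbon.
The molecule carries 3 separate instances of a primary amino group (-NH2) meeting every constraint; each maps to a distinct set of atoms, giving 3 matches.

3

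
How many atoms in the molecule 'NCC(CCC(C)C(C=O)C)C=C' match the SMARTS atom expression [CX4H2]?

The query [CX4H2] means: sp3 carbon (X4) with exactly two hydrogens.
Check the 13 heavy atoms by environment: 3× C (H2, X4) → match; 3× C (H1, X4) → no; 2× C (H3, X4) → no; 2× C (H1, X3) → no; 1× O (H0, X1) → no; 1× C (H2, X3) → no; 1× N (H2, X3) → no.
That gives 3 matching atoms.

3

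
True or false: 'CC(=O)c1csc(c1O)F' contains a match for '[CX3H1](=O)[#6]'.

False

The pattern [CX3H1](=O)[#6] describes an sp2 carbon with one H, double-bonded to O and single-bonded to carbon — an aldehyde.
The closest candidate here is an acetyl/ketone group (-C(=O)CH3), but the carbonyl carbon has H0 (two carbon neighbours), not H1. No other fragment satisfies the full query, so there is no match.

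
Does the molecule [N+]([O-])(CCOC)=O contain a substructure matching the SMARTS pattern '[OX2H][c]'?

No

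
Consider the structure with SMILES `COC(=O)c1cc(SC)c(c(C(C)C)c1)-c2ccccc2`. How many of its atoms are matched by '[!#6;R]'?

0

The query [!#6;R] means: non-carbon atom that is part of a ring.
Check the 21 heavy atoms by environment: 12× c (aromatic, in 6-ring) → no; 6× C (acyclic) → no; 2× O (acyclic) → no; 1× S (acyclic) → no.
No environment satisfies the query, so 0 matching atoms.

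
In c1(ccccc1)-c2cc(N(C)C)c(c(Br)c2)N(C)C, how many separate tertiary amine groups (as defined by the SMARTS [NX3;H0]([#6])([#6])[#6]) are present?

2

[NX3;H0]([#6])([#6])[#6] is the SMARTS for a tertiary amine: a trivalent nitrogen with no H, bonded to three carbons.
The molecule carries 2 separate instances of a dimethylamino group (-N(CH3)2) meeting every constraint; each maps to a distinct set of atoms, giving 2 matches.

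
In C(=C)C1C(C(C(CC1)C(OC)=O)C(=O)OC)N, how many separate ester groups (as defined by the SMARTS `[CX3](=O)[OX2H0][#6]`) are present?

[CX3](=O)[OX2H0][#6] is the SMARTS for an ester: a carbonyl carbon bonded to an oxygen that is itself bonded to carbon (no H on that O).
The molecule carries 2 separate instances of a methyl-ester group (-C(=O)OCH3) meeting every constraint; each maps to a distinct set of atoms, giving 2 matches.

2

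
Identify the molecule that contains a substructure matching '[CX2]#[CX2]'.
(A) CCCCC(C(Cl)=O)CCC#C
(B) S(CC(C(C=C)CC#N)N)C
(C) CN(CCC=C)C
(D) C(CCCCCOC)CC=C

A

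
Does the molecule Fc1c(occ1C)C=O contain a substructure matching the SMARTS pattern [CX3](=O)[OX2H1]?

No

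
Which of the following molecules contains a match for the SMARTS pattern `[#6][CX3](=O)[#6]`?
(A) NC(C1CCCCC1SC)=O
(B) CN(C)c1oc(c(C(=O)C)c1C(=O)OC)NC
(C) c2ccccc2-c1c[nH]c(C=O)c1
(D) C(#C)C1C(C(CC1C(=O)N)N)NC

B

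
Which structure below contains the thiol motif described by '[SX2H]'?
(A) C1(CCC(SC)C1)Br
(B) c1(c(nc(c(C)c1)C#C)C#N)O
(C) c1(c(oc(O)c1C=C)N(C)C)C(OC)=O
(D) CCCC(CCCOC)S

D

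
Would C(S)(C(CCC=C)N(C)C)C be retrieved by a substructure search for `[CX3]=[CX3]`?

Yes

The pattern [CX3]=[CX3] describes a non-aromatic C=C double bond between two sp2 carbons — an alkene.
The molecule carries a vinyl group (-CH=CH2), whose atoms satisfy every constraint of the query, so the pattern matches.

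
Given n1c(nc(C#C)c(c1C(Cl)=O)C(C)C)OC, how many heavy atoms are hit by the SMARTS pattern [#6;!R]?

The query [#6;!R] means: carbon not in any ring.
Check the 16 heavy atoms by environment: 2× n (aromatic, in 6-ring) → no; 4× c (aromatic, in 6-ring) → no; 7× C (acyclic) → match; 2× O (acyclic) → no; 1× Cl (acyclic) → no.
That gives 7 matching atoms.

7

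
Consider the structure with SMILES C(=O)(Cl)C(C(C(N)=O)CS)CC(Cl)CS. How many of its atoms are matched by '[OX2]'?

The query [OX2] means: aliphatic oxygen with two total connections — ether, hydroxyl, or ester single-bond O.
Check the 15 heavy atoms by environment: 6× C (X4) → no; 2× S (X2) → no; 2× C (X3) → no; 2× O (X1) → no; 2× Cl (X1) → no; 1× N (X3) → no.
No environment satisfies the query, so 0 matching atoms.

0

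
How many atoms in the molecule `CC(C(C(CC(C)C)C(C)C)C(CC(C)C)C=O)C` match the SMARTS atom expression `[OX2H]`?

0

The query [OX2H] means: aliphatic oxygen with two connections, one of which is H — an -OH oxygen.
Check the 19 heavy atoms by environment: 2× C (H2, X4) → no; 7× C (H1, X4) → no; 8× C (H3, X4) → no; 1× C (H1, X3) → no; 1× O (H0, X1) → no.
No environment satisfies the query, so 0 matching atoms.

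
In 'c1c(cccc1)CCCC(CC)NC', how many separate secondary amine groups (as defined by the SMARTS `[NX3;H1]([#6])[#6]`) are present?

1

[NX3;H1]([#6])[#6] is the SMARTS for a secondary amine: a trivalent nitrogen with one H, bonded to two carbons.
Exactly one fragment in the molecule meets all constraints, giving 1 match.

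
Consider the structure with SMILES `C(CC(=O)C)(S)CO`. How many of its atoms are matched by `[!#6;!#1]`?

3

The query [!#6;!#1] means: not carbon and not hydrogen — any heteroatom.
Check the 8 heavy atoms by environment: 5× C → no; 1× S → match; 2× O → match.
Summing the matching environments: 1 + 2 = 3 matching atoms.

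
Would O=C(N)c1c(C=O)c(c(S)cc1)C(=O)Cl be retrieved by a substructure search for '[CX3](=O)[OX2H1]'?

No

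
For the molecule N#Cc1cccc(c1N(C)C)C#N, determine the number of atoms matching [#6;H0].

The query [#6;H0] means: any carbon with no attached hydrogen.
Check the 13 heavy atoms by environment: 3× c (aromatic, H1) → no; 3× c (aromatic, H0) → match; 3× N (H0) → no; 2× C (H3) → no; 2× C (H0) → match.
Summing the matching environments: 3 + 2 = 5 matching atoms.

5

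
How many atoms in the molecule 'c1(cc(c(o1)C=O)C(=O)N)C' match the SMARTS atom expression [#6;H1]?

2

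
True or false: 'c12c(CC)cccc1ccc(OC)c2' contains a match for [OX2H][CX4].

False

The pattern [OX2H][CX4] describes a hydroxyl oxygen bound to an sp3 (X4) carbon — an aliphatic alcohol.
The closest candidate here is a methoxy ether (-OCH3), but the oxygen has H0 (ether), not H1. No other fragment satisfies the full query, so there is no match.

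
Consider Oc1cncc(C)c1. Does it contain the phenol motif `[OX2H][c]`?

The pattern [OX2H][c] describes a hydroxyl oxygen attached to an aromatic carbon — a phenol.
The molecule carries a hydroxyl group (-OH), whose atoms satisfy every constraint of the query, so the pattern matches.

Yes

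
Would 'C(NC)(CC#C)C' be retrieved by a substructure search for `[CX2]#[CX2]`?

Yes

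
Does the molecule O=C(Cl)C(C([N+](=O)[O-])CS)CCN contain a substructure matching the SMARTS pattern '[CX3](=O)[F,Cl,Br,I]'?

Yes

The pattern [CX3](=O)[F,Cl,Br,I] describes a carbonyl carbon bonded to a halogen — an acyl halide.
The molecule carries an acyl chloride (-C(=O)Cl), whose atoms satisfy every constraint of the query, so the pattern matches.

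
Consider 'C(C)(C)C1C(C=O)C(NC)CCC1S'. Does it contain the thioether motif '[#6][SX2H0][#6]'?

The pattern [#6][SX2H0][#6] describes an aliphatic sulfur bridging two carbons with no H on the sulfur — a thioether.
The closest candidate here is a thiol (-SH), but the sulfur has H1, not H0 bridging two carbons. No other fragment satisfies the full query, so there is no match.

No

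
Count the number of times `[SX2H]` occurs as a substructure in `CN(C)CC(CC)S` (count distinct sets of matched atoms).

[SX2H] is the SMARTS for a thiol: an aliphatic sulfur with two connections, one being H.
Exactly one fragment in the molecule meets all constraints, giving 1 match.

1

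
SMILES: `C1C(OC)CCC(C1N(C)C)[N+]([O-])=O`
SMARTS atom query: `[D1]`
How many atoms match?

5

The query [D1] means: atom with exactly one heavy-atom neighbour (degree 1).
Check the 14 heavy atoms by environment: 3× C (D3) → no; 3× C (D2) → no; 1× N (D3) → no; 3× C (D1) → match; 1× N (charge +1, D3) → no; 1× O (charge -1, D1) → match; 1× O (D1) → match; 1× O (D2) → no.
Summing the matching environments: 3 + 1 + 1 = 5 matching atoms.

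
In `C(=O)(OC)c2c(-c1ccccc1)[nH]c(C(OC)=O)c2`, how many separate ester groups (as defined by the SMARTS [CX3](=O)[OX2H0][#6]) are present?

2

[CX3](=O)[OX2H0][#6] is the SMARTS for an ester: a carbonyl carbon bonded to an oxygen that is itself bonded to carbon (no H on that O).
The molecule carries 2 separate instances of a methyl-ester group (-C(=O)OCH3) meeting every constraint; each maps to a distinct set of atoms, giving 2 matches.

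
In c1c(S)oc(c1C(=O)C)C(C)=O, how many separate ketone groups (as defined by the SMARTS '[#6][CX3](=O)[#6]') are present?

[#6][CX3](=O)[#6] is the SMARTS for a ketone: a carbonyl carbon (no H) flanked by two carbons.
The molecule carries 2 separate instances of an acetyl/ketone group (-C(=O)CH3) meeting every constraint; each maps to a distinct set of atoms, giving 2 matches.

2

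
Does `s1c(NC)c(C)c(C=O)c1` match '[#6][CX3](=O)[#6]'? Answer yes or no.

No

The pattern [#6][CX3](=O)[#6] describes a carbonyl carbon (no H) flanked by two carbons — a ketone.
The closest candidate here is an aldehyde (-CHO), but the carbonyl carbon has H1, so it is not flanked by two carbons. No other fragment satisfies the full query, so there is no match.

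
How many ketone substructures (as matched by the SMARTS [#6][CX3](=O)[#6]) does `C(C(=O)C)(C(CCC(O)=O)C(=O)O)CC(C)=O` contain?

[#6][CX3](=O)[#6] is the SMARTS for a ketone: a carbonyl carbon (no H) flanked by two carbons.
The molecule carries 2 separate instances of an acetyl/ketone group (-C(=O)CH3) meeting every constraint; each maps to a distinct set of atoms, giving 2 matches.

2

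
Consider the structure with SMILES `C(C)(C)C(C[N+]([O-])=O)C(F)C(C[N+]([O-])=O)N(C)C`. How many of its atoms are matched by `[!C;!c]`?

8

The query [!C;!c] means: neither aliphatic nor aromatic carbon — same as [!#6].
Check the 18 heavy atoms by environment: 10× C → no; 1× F → match; 1× N → match; 2× N (charge +1) → match; 2× O (charge -1) → match; 2× O → match.
Summing the matching environments: 1 + 1 + 2 + 2 + 2 = 8 matching atoms.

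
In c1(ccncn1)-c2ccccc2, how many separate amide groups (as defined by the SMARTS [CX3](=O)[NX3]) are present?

0

[CX3](=O)[NX3] is the SMARTS for an amide: a carbonyl carbon bonded to a trivalent nitrogen.
No fragment in the molecule satisfies every constraint, giving 0 matches.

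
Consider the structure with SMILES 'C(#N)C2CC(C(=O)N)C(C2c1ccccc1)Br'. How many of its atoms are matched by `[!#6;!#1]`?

Check the 17 heavy atoms by environment: 7× C → no; 1× Br → match; 1× O → match; 2× N → match; 6× c (aromatic) → no.
Summing the matching environments: 1 + 1 + 2 = 4 matching atoms.

4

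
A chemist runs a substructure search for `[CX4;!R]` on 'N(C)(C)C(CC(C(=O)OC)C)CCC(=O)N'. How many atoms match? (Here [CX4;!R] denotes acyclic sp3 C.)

9

The query [CX4;!R] means: aliphatic carbon with four total connections, not in a ring.
Check the 16 heavy atoms by environment: 9× C (X4, acyclic) → match; 2× C (X3, acyclic) → no; 2× O (X1, acyclic) → no; 1× O (X2, acyclic) → no; 2× N (X3, acyclic) → no.
That gives 9 matching atoms.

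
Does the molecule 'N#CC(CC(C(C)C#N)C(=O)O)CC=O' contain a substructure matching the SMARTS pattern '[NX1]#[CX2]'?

Yes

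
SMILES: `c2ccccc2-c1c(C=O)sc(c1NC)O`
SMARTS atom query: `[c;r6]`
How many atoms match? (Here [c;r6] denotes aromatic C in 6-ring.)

6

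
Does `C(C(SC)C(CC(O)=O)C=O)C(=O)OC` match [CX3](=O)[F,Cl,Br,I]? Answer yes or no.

No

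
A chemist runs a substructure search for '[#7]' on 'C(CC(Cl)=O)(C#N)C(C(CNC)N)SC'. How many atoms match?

3

The query [#7] means: #7 matches any nitrogen atom regardless of aromaticity.
Check the 15 heavy atoms by environment: 9× C → no; 3× N → match; 1× S → no; 1× O → no; 1× Cl → no.
That gives 3 matching atoms.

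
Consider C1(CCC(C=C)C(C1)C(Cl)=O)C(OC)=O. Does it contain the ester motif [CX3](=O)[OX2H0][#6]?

Yes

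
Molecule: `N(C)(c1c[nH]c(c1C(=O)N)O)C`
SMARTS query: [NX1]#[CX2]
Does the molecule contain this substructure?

The pattern [NX1]#[CX2] describes a nitrogen triple-bonded to a two-connected carbon — a nitrile.
The closest candidate here is a primary amide (-C(=O)NH2), but the nitrogen is NX3, not NX1. No other fragment satisfies the full query, so there is no match.

No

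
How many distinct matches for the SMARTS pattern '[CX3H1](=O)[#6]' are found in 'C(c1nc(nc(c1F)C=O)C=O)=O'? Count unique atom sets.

3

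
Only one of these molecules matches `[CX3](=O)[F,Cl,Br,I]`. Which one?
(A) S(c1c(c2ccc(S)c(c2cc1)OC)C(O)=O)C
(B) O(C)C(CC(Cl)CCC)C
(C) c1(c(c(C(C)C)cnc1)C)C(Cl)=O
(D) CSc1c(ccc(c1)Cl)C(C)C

[CX3](=O)[F,Cl,Br,I] describes a carbonyl carbon bonded to a halogen (an acyl halide).
(A) has a carboxylic acid group (-C(=O)OH) but the carbonyl is bonded to -OH, not to a halogen.
(B) has a chloro substituent but the Cl is not on a carbonyl carbon.
(C) contains an acyl chloride (-C(=O)Cl), which satisfies every atom and bond constraint.
(D) has a chloro substituent but the Cl is not on a carbonyl carbon.
So the answer is (C).

C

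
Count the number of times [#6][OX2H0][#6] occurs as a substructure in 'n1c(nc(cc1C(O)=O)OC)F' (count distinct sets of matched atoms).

1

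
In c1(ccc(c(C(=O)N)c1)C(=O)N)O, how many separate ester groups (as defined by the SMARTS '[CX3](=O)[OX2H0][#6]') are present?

[CX3](=O)[OX2H0][#6] is the SMARTS for an ester: a carbonyl carbon bonded to an oxygen that is itself bonded to carbon (no H on that O).
The molecule has a primary amide (-C(=O)NH2), but the carbonyl is bonded to N, not to an O-C linkage; nothing else fits, so there are 0 matches.

0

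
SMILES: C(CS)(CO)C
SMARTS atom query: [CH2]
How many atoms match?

2

The query [CH2] means: aliphatic carbon with exactly two hydrogens.
Check the 6 heavy atoms by environment: 2× C (H2) → match; 1× C (H1) → no; 1× S (H1) → no; 1× C (H3) → no; 1× O (H1) → no.
That gives 2 matching atoms.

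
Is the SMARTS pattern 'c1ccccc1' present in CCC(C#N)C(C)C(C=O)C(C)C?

The pattern c1ccccc1 describes six aromatic carbons in a ring — a benzene ring.
The closest candidate here is a methyl group (-CH3), but no six-membered all-carbon aromatic ring is present. No other fragment satisfies the full query, so there is no match.

No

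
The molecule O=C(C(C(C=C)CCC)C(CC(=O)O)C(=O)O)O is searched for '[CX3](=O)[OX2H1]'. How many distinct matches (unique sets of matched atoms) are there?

[CX3](=O)[OX2H1] is the SMARTS for a carboxylic acid: an sp2 carbon double-bonded to O and single-bonded to an -OH oxygen.
The molecule carries 3 separate instances of a carboxylic acid group (-C(=O)OH) meeting every constraint; each maps to a distinct set of atoms, giving 3 matches.

3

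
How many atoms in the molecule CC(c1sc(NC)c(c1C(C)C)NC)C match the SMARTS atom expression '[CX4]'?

8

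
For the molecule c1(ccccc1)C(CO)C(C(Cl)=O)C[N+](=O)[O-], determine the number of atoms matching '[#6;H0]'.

2

The query [#6;H0] means: any carbon with no attached hydrogen.
Check the 17 heavy atoms by environment: 2× C (H2) → no; 2× C (H1) → no; 1× C (H0) → match; 2× O (H0) → no; 1× Cl (H0) → no; 1× N (charge +1, H0) → no; 1× O (charge -1, H0) → no; 1× O (H1) → no; 1× c (aromatic, H0) → match; 5× c (aromatic, H1) → no.
Summing the matching environments: 1 + 1 = 2 matching atoms.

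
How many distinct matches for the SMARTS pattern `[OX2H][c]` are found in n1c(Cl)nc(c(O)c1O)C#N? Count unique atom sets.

2

[OX2H][c] is the SMARTS for a phenol: a hydroxyl oxygen attached to an aromatic carbon.
The molecule carries 2 separate instances of a hydroxyl group (-OH) meeting every constraint; each maps to a distinct set of atoms, giving 2 matches.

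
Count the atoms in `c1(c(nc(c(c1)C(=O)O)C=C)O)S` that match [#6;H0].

5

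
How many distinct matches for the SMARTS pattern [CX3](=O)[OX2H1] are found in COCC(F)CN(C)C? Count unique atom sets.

[CX3](=O)[OX2H1] is the SMARTS for a carboxylic acid: an sp2 carbon double-bonded to O and single-bonded to an -OH oxygen.
No fragment in the molecule satisfies every constraint, giving 0 matches.

0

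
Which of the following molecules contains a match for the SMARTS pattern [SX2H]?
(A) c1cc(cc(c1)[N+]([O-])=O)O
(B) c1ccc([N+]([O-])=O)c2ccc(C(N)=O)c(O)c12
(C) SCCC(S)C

C

[SX2H] describes an aliphatic sulfur with two connections, one being H (a thiol).
(A) has a hydroxyl group (-OH) but it is an -OH, not an -SH.
(B) has a hydroxyl group (-OH) but it is an -OH, not an -SH.
(C) contains a thiol (-SH), which satisfies every atom and bond constraint.
So the answer is (C).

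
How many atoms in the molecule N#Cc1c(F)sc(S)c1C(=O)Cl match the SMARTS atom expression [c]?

The query [c] means: lowercase c matches aromatic carbon only.
Check the 12 heavy atoms by environment: 1× s (aromatic) → no; 4× c (aromatic) → match; 2× C → no; 1× N → no; 1× S → no; 1× F → no; 1× O → no; 1× Cl → no.
That gives 4 matching atoms.

4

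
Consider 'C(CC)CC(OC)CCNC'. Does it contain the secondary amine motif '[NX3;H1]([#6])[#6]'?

Yes

The pattern [NX3;H1]([#6])[#6] describes a trivalent nitrogen with one H, bonded to two carbons — a secondary amine.
The molecule carries an N-methylamino group (-NHCH3), whose atoms satisfy every constraint of the query, so the pattern matches.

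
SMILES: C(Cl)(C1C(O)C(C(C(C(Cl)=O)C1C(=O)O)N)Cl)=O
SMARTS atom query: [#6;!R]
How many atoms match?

The query [#6;!R] means: carbon not in any ring.
Check the 18 heavy atoms by environment: 6× C (in 6-ring) → no; 1× N (acyclic) → no; 3× C (acyclic) → match; 5× O (acyclic) → no; 3× Cl (acyclic) → no.
That gives 3 matching atoms.

3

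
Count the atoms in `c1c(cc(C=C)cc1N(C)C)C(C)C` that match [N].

1

Check the 14 heavy atoms by environment: 6× c (aromatic) → no; 1× N → match; 7× C → no.
That gives 1 matching atom.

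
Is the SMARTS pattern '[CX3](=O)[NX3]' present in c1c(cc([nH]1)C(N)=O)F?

Yes

The pattern [CX3](=O)[NX3] describes a carbonyl carbon bonded to a trivalent nitrogen — an amide.
The molecule carries a primary amide (-C(=O)NH2), whose atoms satisfy every constraint of the query, so the pattern matches.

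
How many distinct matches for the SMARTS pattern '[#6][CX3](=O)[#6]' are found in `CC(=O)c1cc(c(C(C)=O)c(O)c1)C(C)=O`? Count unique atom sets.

[#6][CX3](=O)[#6] is the SMARTS for a ketone: a carbonyl carbon (no H) flanked by two carbons.
The molecule carries 3 separate instances of an acetyl/ketone group (-C(=O)CH3) meeting every constraint; each maps to a distinct set of atoms, giving 3 matches.

3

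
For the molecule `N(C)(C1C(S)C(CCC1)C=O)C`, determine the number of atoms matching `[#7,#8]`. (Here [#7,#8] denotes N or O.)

2

The query [#7,#8] means: nitrogen or oxygen (comma = OR).
Check the 12 heavy atoms by environment: 9× C → no; 1× O → match; 1× S → no; 1× N → match.
Summing the matching environments: 1 + 1 = 2 matching atoms.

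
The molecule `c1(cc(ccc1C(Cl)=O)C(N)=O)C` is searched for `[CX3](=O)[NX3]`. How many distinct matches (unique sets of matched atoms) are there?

[CX3](=O)[NX3] is the SMARTS for an amide: a carbonyl carbon bonded to a trivalent nitrogen.
Exactly one fragment in the molecule meets all constraints, giving 1 match.

1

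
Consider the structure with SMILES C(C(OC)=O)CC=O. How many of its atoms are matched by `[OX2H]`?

The query [OX2H] means: aliphatic oxygen with two connections, one of which is H — an -OH oxygen.
Check the 8 heavy atoms by environment: 2× C (H2, X4) → no; 1× C (H0, X3) → no; 2× O (H0, X1) → no; 1× O (H0, X2) → no; 1× C (H3, X4) → no; 1× C (H1, X3) → no.
No environment satisfies the query, so 0 matching atoms.

0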